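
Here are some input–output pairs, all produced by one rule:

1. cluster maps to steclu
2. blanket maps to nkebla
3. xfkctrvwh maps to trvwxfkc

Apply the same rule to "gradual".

duagra

The pattern: delete the last character, then swap the front and back halves of the string.
Starting from "gradual": after the first operation, "gradua"; after the second, "duagra".
(Check on "blanket": → "blanke" → "nkebla" ✓)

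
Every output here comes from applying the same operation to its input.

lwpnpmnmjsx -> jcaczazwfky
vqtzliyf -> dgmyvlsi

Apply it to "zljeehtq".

The transformation: move the first character to the end, then shift every letter 13 places forward in the alphabet (wrapping around) — i.e. ROT13.
So "zljeehtq" becomes "ywrrugdm".

ywrrugdm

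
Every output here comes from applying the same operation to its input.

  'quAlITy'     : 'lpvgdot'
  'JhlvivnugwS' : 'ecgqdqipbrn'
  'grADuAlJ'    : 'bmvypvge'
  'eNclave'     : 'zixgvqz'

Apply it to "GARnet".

Each output is the input with this applied: shift every letter 5 places backward in the alphabet (wrapping around), then convert every letter to lowercase.
Starting from "GARnet": after the first operation, "BVMizo"; after the second, "bvmizo".
(Check on "grADuAlJ": → "bmVYpVgE" → "bmvypvge" ✓)

bvmizo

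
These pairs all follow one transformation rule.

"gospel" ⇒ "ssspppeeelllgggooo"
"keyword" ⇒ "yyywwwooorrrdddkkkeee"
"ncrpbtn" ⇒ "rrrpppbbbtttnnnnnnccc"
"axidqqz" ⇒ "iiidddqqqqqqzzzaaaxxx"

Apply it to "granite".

aaannniiittteeegggrrr

The rule is to move the first 2 characters to the end (rotate left by 2), then repeat every character 3 times.
Applying that to "granite" gives "aaannniiittteeegggrrr".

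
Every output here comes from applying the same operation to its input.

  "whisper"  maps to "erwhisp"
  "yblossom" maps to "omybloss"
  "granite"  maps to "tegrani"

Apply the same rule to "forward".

rdforwa

The pattern: move the last 2 characters to the front (rotate right by 2).
So "forward" becomes "rdforwa".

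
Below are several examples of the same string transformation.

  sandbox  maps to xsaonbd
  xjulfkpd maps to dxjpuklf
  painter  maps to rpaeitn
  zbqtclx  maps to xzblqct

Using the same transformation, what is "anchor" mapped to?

ranoch

The rule is to swap the first and last characters, then take characters alternately from the front and the back (1st, last, 2nd, 2nd-last, ...).
Starting from "anchor": after the first operation, "rnchoa"; after the second, "ranoch".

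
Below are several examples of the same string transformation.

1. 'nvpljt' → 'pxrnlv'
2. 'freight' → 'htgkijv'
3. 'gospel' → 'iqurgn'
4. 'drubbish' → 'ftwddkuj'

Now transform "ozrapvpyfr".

qbtcrxraht

Looking at the pairs, the operation is to shift every letter 2 places forward in the alphabet (wrapping around).
Applying that to "ozrapvpyfr" gives "qbtcrxraht".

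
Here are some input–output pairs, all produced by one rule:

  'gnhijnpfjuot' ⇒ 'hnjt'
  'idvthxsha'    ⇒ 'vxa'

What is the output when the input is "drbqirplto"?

brt

The pattern: keep one character in every 3, starting at position 3 (positions 3rd, 6th, 9th, ...).
Applying that to "drbqirplto" gives "brt".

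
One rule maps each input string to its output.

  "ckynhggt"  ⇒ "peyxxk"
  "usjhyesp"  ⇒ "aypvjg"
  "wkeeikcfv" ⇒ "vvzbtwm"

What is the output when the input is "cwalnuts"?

rcelkj

Looking at the pairs, the operation is to delete the first 2 characters, then shift every letter 9 places backward in the alphabet (wrapping around).
Working it through for "cwalnuts": intermediate "alnuts", final "rcelkj".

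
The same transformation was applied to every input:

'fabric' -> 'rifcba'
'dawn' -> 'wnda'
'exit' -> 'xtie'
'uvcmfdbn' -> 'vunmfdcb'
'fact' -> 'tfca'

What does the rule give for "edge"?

In each case the input is transformed by: sort the characters into reverse alphabetical order.
On "edge" that produces "geed".

geed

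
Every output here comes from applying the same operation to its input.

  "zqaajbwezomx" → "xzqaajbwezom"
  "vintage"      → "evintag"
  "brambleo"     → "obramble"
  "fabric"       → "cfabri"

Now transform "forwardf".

fforward

The transformation: move the last character to the front.
So "forwardf" becomes "fforward".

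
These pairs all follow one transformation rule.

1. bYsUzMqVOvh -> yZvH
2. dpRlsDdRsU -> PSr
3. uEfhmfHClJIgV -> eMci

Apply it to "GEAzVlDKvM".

Looking at the pairs, the operation is to flip the case of every letter, then keep one character in every 3, starting at position 2 (positions 2nd, 5th, 8th, ...).
Applying both steps to "GEAzVlDKvM": "geaZvLdkVm", then "evk".

evk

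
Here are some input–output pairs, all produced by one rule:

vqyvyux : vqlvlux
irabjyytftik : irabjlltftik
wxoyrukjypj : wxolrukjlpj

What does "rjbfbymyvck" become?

rjbfblmlvck

Rule — replace every "y" with "l".
For "rjbfbymyvck" the result is "rjbfblmlvck".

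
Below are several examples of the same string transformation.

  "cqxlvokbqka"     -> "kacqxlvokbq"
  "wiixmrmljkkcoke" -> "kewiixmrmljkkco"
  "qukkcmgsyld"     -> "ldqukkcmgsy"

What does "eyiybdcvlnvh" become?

vheyiybdcvln

The rule is to move the last 2 characters to the front (rotate right by 2).
Doing the same to "eyiybdcvlnvh": "vheyiybdcvln".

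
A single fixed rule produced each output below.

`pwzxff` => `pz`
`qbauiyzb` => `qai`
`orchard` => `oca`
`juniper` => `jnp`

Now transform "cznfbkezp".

Each output is the input with this applied: keep every other character starting from the first (positions 1st, 3rd, 5th, ...), then delete the last character.
Applying both steps to "cznfbkezp": "cnbep", then "cnbe".
(Check on "pwzxff": → "pzf" → "pz" ✓)

cnbe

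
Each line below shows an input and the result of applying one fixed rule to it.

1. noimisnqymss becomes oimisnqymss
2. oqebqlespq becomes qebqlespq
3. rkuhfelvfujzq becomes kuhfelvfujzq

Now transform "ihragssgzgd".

hragssgzgd

The transformation: delete the first character.
Doing the same to "ihragssgzgd": "hragssgzgd".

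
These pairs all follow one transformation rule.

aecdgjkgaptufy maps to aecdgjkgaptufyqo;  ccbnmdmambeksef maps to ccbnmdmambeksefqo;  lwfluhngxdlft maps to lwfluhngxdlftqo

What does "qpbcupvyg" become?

qpbcupvygqo

In each case the input is transformed by: append "qo".
So "qpbcupvyg" becomes "qpbcupvygqo".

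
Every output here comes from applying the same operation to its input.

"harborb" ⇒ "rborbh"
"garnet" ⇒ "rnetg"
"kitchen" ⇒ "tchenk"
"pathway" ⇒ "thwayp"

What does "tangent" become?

ngentt

The transformation: move the first 2 characters to the end (rotate left by 2), then delete the last character.
Applying that to "tangent" gives "ngentt".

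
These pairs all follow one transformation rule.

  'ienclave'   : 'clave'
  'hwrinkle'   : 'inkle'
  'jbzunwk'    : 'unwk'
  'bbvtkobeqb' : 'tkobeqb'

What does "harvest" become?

Rule — delete the first 3 characters.
So "harvest" becomes "vest".

vest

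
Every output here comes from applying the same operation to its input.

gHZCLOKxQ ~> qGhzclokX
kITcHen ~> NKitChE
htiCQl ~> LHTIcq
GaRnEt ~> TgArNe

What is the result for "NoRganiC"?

What's happening: flip the case of every letter, then move the last character to the front.
So "NoRganiC" becomes "cnOrGANI".

cnOrGANI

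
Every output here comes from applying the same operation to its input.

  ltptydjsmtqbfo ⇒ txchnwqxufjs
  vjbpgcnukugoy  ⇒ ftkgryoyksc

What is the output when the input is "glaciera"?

What's happening: shift every letter 4 places forward in the alphabet (wrapping around), then delete the first 2 characters.
Working it through for "glaciera": intermediate "kpegmive", final "egmive".
(Check on "ltptydjsmtqbfo": → "pxtxchnwqxufjs" → "txchnwqxufjs" ✓)

egmive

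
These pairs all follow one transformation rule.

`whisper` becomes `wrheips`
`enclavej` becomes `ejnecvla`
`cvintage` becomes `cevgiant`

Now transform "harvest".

htasrev

Looking at the pairs, the operation is to take characters alternately from the front and the back (1st, last, 2nd, 2nd-last, ...).
Doing the same to "harvest": "htasrev".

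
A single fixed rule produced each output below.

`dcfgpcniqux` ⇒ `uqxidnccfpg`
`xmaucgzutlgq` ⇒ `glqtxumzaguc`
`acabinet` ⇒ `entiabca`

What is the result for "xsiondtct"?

cttdxnsoi

Rule — move the last 2 characters to the front (rotate right by 2), then take characters alternately from the front and the back (1st, last, 2nd, 2nd-last, ...).
"xsiondtct" → "ctxsiondt" → "cttdxnsoi".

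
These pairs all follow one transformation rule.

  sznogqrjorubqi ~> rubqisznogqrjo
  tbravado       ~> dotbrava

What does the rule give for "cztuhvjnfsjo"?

In each case the input is transformed by: swap the front and back halves of the string, then move the first 2 characters to the end (rotate left by 2).
On "cztuhvjnfsjo": the first step gives "jnfsjocztuhv", and the second then gives "fsjocztuhvjn".

fsjocztuhvjn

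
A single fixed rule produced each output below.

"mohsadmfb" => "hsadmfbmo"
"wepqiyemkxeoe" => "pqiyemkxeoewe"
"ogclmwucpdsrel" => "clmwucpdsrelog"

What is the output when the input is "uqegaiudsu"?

egaiudsuuq

What's happening: move the first 2 characters to the end (rotate left by 2).
"uqegaiudsu" → "egaiudsuuq".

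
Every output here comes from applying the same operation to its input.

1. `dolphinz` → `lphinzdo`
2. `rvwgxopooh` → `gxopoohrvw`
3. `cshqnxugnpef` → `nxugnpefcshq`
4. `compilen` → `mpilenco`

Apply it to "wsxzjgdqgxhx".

In each case the input is transformed by: swap the front and back halves of the string, then move the last 2 characters to the front (rotate right by 2).
Starting from "wsxzjgdqgxhx": after the first operation, "dqgxhxwsxzjg"; after the second, "jgdqgxhxwsxz".

jgdqgxhxwsxz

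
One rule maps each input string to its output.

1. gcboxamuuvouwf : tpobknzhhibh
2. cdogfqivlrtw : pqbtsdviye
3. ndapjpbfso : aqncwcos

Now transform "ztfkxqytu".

Looking at the pairs, the operation is to delete the last 2 characters, then shift every letter 13 places forward in the alphabet (wrapping around) — i.e. ROT13.
Starting from "ztfkxqytu": after the first operation, "ztfkxqy"; after the second, "mgsxkdl".
(Check on "gcboxamuuvouwf": → "gcboxamuuvou" → "tpobknzhhibh" ✓)

mgsxkdl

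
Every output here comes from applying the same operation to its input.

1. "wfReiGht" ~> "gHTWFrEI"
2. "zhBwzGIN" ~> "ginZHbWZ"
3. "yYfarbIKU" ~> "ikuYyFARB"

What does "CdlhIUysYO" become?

SyocDLHiuY

Rule — move the last 3 characters to the front (rotate right by 3), then flip the case of every letter.
"CdlhIUysYO" → "sYOCdlhIUy" → "SyocDLHiuY".
(Check on "wfReiGht": → "GhtwfRei" → "gHTWFrEI" ✓)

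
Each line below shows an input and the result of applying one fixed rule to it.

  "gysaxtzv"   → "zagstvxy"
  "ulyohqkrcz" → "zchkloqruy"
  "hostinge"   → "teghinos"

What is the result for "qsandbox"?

The transformation: sort the characters into alphabetical order, then move the last character to the front.
Applying both steps to "qsandbox": "abdnoqsx", then "xabdnoqs".

xabdnoqs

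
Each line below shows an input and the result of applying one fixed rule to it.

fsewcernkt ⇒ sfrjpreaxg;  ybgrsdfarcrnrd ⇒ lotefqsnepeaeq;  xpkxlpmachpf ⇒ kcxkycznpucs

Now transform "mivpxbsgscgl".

Rule — shift every letter 13 places forward in the alphabet (wrapping around) — i.e. ROT13.
Doing the same to "mivpxbsgscgl": "zvickoftfpty".

zvickoftfpty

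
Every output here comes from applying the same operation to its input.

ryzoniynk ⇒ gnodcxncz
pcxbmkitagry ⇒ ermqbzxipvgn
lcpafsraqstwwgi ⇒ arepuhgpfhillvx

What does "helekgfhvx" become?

wtatzvuwkm

Looking at the pairs, the operation is to shift every letter 11 places backward in the alphabet (wrapping around).
So "helekgfhvx" becomes "wtatzvuwkm".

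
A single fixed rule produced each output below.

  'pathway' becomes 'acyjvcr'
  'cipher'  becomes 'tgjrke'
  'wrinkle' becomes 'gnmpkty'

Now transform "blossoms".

uoquuqnd

What's happening: shift every letter 2 places forward in the alphabet (wrapping around), then reverse the string.
Applying both steps to "blossoms": "dnquuqou", then "uoquuqnd".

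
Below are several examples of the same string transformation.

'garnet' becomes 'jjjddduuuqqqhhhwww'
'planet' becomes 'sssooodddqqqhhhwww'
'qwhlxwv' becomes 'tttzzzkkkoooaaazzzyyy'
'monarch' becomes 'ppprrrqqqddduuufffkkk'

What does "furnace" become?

iiixxxuuuqqqdddfffhhh

The transformation: shift every letter 3 places forward in the alphabet (wrapping around), then repeat every character 3 times.
Applying both steps to "furnace": "ixuqdfh", then "iiixxxuuuqqqdddfffhhh".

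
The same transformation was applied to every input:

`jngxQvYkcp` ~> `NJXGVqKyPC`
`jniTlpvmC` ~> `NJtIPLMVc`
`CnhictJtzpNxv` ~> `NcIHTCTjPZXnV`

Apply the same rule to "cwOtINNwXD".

WCToniWndx

Rule — swap each adjacent pair of characters (1↔2, 3↔4, ...), then flip the case of every letter.
Applying that to "cwOtINNwXD" gives "WCToniWndx".
(Check on "jngxQvYkcp": → "njxgvQkYpc" → "NJXGVqKyPC" ✓)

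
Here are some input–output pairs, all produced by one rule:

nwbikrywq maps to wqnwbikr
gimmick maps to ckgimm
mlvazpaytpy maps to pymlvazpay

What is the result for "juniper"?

The transformation: move the last 2 characters to the front (rotate right by 2), then delete the last character.
So "juniper" becomes "erjuni".

erjuni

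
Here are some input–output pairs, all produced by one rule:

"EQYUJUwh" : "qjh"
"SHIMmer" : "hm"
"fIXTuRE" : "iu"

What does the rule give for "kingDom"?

id

Rule — keep one character in every 3, starting at position 2 (positions 2nd, 5th, 8th, ...), then convert every letter to lowercase.
"kingDom" → "iD" → "id".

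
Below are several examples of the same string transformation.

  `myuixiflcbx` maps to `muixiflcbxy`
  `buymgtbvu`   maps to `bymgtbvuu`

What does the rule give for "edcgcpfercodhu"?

ecgcpfercodhud

In each case the input is transformed by: move the first character to the end, then swap the first and last characters.
Starting from "edcgcpfercodhu": after the first operation, "dcgcpfercodhue"; after the second, "ecgcpfercodhud".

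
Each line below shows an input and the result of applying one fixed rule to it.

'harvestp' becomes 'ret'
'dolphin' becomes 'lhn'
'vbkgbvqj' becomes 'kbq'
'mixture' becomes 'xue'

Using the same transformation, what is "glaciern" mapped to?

air

The rule is to delete the first 2 characters, then keep every other character starting from the first (positions 1st, 3rd, 5th, ...).
For "glaciern", step one produces "aciern"; step two turns that into "air".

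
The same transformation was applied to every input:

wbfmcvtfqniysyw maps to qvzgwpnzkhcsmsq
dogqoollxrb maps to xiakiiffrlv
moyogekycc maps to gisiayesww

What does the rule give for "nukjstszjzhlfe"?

hoedmnmtdtbfzy

The pattern: shift every letter 6 places backward in the alphabet (wrapping around).
For "nukjstszjzhlfe" the result is "hoedmnmtdtbfzy".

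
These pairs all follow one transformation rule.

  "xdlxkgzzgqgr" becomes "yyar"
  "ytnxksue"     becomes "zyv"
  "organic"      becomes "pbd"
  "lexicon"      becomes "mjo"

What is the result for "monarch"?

Each output is the input with this applied: shift every letter 1 place forward in the alphabet (wrapping around), then keep one character in every 3, starting at position 1 (positions 1st, 4th, 7th, ...).
On "monarch": the first step gives "npobsdi", and the second then gives "nbi".

nbi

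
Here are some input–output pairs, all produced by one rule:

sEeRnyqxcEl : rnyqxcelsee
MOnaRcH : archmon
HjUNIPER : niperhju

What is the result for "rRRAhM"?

ahmrrr

In each case the input is transformed by: move the first 3 characters to the end (rotate left by 3), then convert every letter to lowercase.
Working it through for "rRRAhM": intermediate "AhMrRR", final "ahmrrr".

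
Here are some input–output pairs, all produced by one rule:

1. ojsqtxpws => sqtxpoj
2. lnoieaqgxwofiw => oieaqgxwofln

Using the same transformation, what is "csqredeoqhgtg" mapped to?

Each output is the input with this applied: delete the last 2 characters, then move the first 2 characters to the end (rotate left by 2).
So "csqredeoqhgtg" becomes "qredeoqhgcs".

qredeoqhgcs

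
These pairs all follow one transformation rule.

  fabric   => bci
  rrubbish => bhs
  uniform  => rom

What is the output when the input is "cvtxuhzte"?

What's happening: swap each adjacent pair of characters (1↔2, 3↔4, ...), then keep only the last 3 characters.
For "cvtxuhzte", step one produces "vcxthutze"; step two turns that into "tze".
(Check on "rrubbish": → "rrbuibhs" → "bhs" ✓)

tze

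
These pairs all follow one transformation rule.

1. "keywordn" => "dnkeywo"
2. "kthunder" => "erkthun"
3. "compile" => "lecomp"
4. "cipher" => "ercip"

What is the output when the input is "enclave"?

Rule — move the last 2 characters to the front (rotate right by 2), then delete the last character.
Applying both steps to "enclave": "veencla", then "veencl".

veencl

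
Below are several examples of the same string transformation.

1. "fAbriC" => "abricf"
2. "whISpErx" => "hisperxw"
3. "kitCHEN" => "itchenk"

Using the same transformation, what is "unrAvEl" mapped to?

nravelu

Each output is the input with this applied: move the first character to the end, then convert every letter to lowercase.
Starting from "unrAvEl": after the first operation, "nrAvElu"; after the second, "nravelu".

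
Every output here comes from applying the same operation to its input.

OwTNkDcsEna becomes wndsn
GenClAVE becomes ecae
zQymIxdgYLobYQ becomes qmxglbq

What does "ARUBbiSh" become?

Looking at the pairs, the operation is to keep every other character starting from the second (positions 2nd, 4th, 6th, ...), then convert every letter to lowercase.
For "ARUBbiSh", step one produces "RBih"; step two turns that into "rbih".

rbih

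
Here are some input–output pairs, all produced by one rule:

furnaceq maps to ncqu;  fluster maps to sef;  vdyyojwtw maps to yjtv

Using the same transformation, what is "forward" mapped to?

In each case the input is transformed by: move the first 2 characters to the end (rotate left by 2), then keep every other character starting from the second (positions 2nd, 4th, 6th, ...).
Working it through for "forward": intermediate "rwardfo", final "wrf".

wrf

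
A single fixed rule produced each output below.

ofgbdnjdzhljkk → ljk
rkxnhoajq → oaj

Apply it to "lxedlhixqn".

The rule is to move the last character to the front, then keep only the last 3 characters.
For "lxedlhixqn" the result is "ixq".
(Check on "ofgbdnjdzhljkk": → "kofgbdnjdzhljk" → "ljk" ✓)

ixq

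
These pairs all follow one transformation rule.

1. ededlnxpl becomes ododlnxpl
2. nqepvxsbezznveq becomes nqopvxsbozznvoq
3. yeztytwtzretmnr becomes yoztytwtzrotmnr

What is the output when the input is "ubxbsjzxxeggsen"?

ubxbsjzxxoggson

The rule is to replace every "e" with "o".
For "ubxbsjzxxeggsen" the result is "ubxbsjzxxoggson".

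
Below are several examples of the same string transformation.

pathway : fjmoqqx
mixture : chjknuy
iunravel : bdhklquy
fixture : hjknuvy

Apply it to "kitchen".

The pattern: shift every letter 10 places backward in the alphabet (wrapping around), then sort the characters into alphabetical order.
"kitchen" → "ayjsxud" → "adjsuxy".

adjsuxy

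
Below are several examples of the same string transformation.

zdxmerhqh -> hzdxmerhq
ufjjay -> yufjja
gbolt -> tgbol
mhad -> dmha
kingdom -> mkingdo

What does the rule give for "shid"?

dshi

Rule — move the last character to the front.
Applying that to "shid" gives "dshi".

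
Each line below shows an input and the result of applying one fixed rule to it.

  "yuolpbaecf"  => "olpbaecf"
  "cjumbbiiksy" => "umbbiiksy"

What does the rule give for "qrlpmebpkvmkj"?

lpmebpkvmkj

The transformation: delete the first 2 characters.
Applying that to "qrlpmebpkvmkj" gives "lpmebpkvmkj".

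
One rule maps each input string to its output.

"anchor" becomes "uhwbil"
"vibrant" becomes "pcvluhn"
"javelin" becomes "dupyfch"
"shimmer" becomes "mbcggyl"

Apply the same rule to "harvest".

Each output is the input with this applied: shift every letter 6 places backward in the alphabet (wrapping around).
"harvest" → "bulpymn".

bulpymn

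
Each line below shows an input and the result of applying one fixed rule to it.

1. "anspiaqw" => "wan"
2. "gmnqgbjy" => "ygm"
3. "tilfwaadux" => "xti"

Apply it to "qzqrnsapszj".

Each output is the input with this applied: move the first 2 characters to the end (rotate left by 2), then keep only the last 3 characters.
Starting from "qzqrnsapszj": after the first operation, "qrnsapszjqz"; after the second, "jqz".
(Check on "gmnqgbjy": → "nqgbjygm" → "ygm" ✓)

jqz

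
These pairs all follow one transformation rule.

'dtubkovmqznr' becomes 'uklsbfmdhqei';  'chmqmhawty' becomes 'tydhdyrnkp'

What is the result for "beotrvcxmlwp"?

svfkimtodcng

In each case the input is transformed by: shift every letter 9 places backward in the alphabet (wrapping around).
"beotrvcxmlwp" → "svfkimtodcng".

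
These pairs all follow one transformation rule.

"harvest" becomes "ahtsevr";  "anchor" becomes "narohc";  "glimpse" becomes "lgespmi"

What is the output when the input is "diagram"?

idmarga

Each output is the input with this applied: move the first 2 characters to the end (rotate left by 2), then reverse the string.
Applying both steps to "diagram": "agramdi", then "idmarga".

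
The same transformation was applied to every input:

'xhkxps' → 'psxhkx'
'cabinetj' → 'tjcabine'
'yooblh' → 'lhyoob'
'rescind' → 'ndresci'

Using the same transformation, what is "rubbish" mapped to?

Each output is the input with this applied: move the last 2 characters to the front (rotate right by 2).
Applying that to "rubbish" gives "shrubbi".

shrubbi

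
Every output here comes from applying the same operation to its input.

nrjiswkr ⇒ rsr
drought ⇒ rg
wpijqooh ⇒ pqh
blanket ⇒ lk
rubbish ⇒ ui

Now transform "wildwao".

iw

Each output is the input with this applied: keep one character in every 3, starting at position 2 (positions 2nd, 5th, 8th, ...).
Doing the same to "wildwao": "iw".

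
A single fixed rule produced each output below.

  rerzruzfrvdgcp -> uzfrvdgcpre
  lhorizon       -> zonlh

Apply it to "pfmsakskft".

kskftpf

The rule is to move the first 2 characters to the end (rotate left by 2), then delete the first 3 characters.
On "pfmsakskft": the first step gives "msakskftpf", and the second then gives "kskftpf".
(Check on "lhorizon": → "orizonlh" → "zonlh" ✓)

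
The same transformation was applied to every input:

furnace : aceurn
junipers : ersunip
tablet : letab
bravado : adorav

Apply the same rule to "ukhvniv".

The rule is to delete the first character, then move the last 3 characters to the front (rotate right by 3).
On "ukhvniv": the first step gives "khvniv", and the second then gives "nivkhv".

nivkhv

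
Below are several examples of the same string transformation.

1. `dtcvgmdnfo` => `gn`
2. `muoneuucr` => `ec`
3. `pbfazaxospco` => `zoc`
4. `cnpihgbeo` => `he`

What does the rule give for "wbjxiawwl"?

iw

The transformation: delete the first 2 characters, then keep one character in every 3, starting at position 3 (positions 3rd, 6th, 9th, ...).
Applying both steps to "wbjxiawwl": "jxiawwl", then "iw".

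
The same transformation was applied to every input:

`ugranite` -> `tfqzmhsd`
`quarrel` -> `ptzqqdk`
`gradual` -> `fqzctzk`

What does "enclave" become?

dmbkzud

What's happening: shift every letter 1 place backward in the alphabet (wrapping around).
For "enclave" the result is "dmbkzud".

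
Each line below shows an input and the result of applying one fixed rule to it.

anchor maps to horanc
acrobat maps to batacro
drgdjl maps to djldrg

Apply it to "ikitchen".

henikitc

In each case the input is transformed by: move the last 3 characters to the front (rotate right by 3).
On "ikitchen" that produces "henikitc".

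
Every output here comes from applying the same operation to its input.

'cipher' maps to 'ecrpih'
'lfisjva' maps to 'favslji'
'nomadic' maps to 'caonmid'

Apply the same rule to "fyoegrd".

Looking at the pairs, the operation is to sort the characters into reverse alphabetical order, then move the last 2 characters to the front (rotate right by 2).
For "fyoegrd" the result is "edyrogf".

edyrogf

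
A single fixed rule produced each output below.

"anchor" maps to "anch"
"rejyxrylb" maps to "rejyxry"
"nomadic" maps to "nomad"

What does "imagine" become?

imagi

The transformation: delete the last 2 characters.
So "imagine" becomes "imagi".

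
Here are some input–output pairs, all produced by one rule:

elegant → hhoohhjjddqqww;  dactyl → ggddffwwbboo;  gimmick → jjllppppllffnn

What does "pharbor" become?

sskkdduueerruu

The pattern: shift every letter 3 places forward in the alphabet (wrapping around), then double every character.
Working it through for "pharbor": intermediate "skdueru", final "sskkdduueerruu".
(Check on "dactyl": → "gdfwbo" → "ggddffwwbboo" ✓)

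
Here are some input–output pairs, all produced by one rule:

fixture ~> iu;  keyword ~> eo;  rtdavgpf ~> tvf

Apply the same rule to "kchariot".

crt

In each case the input is transformed by: keep one character in every 3, starting at position 2 (positions 2nd, 5th, 8th, ...).
So "kchariot" becomes "crt".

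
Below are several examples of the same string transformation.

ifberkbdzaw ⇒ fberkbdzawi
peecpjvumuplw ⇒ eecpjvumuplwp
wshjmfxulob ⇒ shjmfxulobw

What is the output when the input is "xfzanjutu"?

fzanjutux

Each output is the input with this applied: move the first character to the end.
On "xfzanjutu" that produces "fzanjutux".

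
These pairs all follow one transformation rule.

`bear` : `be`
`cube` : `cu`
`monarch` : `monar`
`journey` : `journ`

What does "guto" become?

gu

Looking at the pairs, the operation is to delete the last 2 characters.
For "guto" the result is "gu".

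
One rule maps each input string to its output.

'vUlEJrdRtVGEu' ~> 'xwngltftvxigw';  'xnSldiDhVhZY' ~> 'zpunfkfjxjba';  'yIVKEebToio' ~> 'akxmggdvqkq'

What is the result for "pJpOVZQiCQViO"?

rlrqxbskesxkq

What's happening: shift every letter 2 places forward in the alphabet (wrapping around), then convert every letter to lowercase.
Applying both steps to "pJpOVZQiCQViO": "rLrQXBSkESXkQ", then "rlrqxbskesxkq".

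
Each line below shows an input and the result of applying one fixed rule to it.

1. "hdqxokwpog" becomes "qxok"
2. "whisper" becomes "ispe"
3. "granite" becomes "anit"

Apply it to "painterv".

Rule — move the first 2 characters to the end (rotate left by 2), then keep only the first 4 characters.
Applying both steps to "painterv": "intervpa", then "inte".

inte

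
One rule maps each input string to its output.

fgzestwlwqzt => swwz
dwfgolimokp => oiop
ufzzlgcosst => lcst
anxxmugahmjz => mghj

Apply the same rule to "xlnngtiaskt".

gist

The transformation: keep every other character starting from the first (positions 1st, 3rd, 5th, ...), then keep only the last 4 characters.
"xlnngtiaskt" → "gist".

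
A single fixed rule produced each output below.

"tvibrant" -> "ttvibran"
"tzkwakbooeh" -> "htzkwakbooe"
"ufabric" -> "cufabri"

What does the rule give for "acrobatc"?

In each case the input is transformed by: move the last character to the front.
So "acrobatc" becomes "cacrobat".

cacrobat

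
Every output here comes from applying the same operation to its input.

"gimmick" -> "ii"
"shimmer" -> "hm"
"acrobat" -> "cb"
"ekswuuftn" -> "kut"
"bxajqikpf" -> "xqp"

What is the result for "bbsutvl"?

bt

The transformation: keep one character in every 3, starting at position 2 (positions 2nd, 5th, 8th, ...).
On "bbsutvl" that produces "bt".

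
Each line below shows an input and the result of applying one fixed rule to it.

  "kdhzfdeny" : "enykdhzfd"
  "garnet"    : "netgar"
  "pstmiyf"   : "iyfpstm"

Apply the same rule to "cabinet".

netcabi

What's happening: move the last 3 characters to the front (rotate right by 3).
So "cabinet" becomes "netcabi".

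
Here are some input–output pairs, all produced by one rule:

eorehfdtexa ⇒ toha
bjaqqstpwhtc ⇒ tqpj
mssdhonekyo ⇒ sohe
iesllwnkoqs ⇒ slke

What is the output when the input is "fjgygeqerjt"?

tjge

The pattern: keep one character in every 3, starting at position 2 (positions 2nd, 5th, 8th, ...), then sort the characters into reverse alphabetical order.
For "fjgygeqerjt", step one produces "jget"; step two turns that into "tjge".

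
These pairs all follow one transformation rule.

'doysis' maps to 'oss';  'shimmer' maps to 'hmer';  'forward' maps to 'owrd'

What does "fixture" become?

Each output is the input with this applied: swap each adjacent pair of characters (1↔2, 3↔4, ...), then keep every other character starting from the first (positions 1st, 3rd, 5th, ...).
Starting from "fixture": after the first operation, "iftxrue"; after the second, "itre".

itre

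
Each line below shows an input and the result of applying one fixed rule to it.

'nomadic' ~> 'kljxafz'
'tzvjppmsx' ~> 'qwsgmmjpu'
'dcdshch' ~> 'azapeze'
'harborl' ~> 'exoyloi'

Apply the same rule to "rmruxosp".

Rule — shift every letter 3 places backward in the alphabet (wrapping around).
"rmruxosp" → "ojorulpm".

ojorulpm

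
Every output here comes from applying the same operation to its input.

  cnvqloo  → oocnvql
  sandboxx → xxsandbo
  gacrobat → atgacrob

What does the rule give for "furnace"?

What's happening: move the last 2 characters to the front (rotate right by 2).
"furnace" → "cefurna".

cefurna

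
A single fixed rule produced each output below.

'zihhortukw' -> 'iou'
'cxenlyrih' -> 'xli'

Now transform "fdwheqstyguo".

In each case the input is transformed by: keep one character in every 3, starting at position 2 (positions 2nd, 5th, 8th, ...).
On "fdwheqstyguo" that produces "detu".

detu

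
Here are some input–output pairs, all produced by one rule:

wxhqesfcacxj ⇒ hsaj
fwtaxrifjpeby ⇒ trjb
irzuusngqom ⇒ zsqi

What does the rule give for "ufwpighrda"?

What's happening: move the first character to the end, then keep one character in every 3, starting at position 2 (positions 2nd, 5th, 8th, ...).
Working it through for "ufwpighrda": intermediate "fwpighrdau", final "wgd".

wgd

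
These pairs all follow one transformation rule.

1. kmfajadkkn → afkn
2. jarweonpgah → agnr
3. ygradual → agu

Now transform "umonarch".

The rule is to sort the characters into alphabetical order, then keep one character in every 3, starting at position 1 (positions 1st, 4th, 7th, ...).
On "umonarch": the first step gives "achmnoru", and the second then gives "amr".

amr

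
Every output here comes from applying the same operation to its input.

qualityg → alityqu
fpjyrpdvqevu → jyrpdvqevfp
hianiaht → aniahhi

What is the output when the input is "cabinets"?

binetca

Each output is the input with this applied: delete the last character, then move the first 2 characters to the end (rotate left by 2).
Starting from "cabinets": after the first operation, "cabinet"; after the second, "binetca".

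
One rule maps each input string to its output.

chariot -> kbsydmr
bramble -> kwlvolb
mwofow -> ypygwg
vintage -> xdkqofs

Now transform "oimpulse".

wzevcoys

The transformation: shift every letter 10 places forward in the alphabet (wrapping around), then move the first 2 characters to the end (rotate left by 2).
For "oimpulse", step one produces "yswzevco"; step two turns that into "wzevcoys".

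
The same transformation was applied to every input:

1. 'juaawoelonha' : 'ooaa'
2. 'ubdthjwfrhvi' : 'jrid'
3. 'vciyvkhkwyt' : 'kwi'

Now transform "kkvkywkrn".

wnv

What's happening: keep one character in every 3, starting at position 3 (positions 3rd, 6th, 9th, ...), then move the first character to the end.
"kkvkywkrn" → "wnv".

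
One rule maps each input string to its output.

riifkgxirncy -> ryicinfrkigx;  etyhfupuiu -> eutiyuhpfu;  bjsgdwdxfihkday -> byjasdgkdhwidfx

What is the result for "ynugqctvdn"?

Looking at the pairs, the operation is to take characters alternately from the front and the back (1st, last, 2nd, 2nd-last, ...).
So "ynugqctvdn" becomes "ynnduvgtqc".

ynnduvgtqc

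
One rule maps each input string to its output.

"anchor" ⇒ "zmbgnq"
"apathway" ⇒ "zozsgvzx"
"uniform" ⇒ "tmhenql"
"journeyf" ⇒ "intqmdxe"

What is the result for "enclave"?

dmbkzud

What's happening: shift every letter 1 place backward in the alphabet (wrapping around).
On "enclave" that produces "dmbkzud".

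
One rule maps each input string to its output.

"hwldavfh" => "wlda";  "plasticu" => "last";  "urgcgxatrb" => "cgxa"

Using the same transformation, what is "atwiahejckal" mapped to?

The rule is to move the last 3 characters to the front (rotate right by 3), then keep only the last 4 characters.
"atwiahejckal" → "hejc".

hejc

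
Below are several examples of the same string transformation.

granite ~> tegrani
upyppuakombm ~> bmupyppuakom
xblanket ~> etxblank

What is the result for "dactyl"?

yldact

The rule is to move the last 2 characters to the front (rotate right by 2).
Doing the same to "dactyl": "yldact".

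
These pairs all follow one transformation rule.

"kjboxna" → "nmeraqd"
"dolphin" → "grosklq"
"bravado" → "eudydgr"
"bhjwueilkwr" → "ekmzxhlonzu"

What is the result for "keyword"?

nhbzrug

What's happening: shift every letter 3 places forward in the alphabet (wrapping around).
For "keyword" the result is "nhbzrug".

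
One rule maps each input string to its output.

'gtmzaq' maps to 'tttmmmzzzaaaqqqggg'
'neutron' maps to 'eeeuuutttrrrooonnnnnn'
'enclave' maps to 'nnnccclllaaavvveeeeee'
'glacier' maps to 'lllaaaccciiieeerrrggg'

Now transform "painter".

aaaiiinnnttteeerrrppp

The rule is to repeat every character 3 times, then move the first 3 characters to the end (rotate left by 3).
"painter" → "pppaaaiiinnnttteeerrr" → "aaaiiinnnttteeerrrppp".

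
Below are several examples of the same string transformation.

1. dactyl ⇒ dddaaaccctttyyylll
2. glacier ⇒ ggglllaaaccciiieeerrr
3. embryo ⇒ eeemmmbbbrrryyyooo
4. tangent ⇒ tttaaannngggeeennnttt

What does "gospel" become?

Looking at the pairs, the operation is to repeat every character 3 times.
"gospel" → "gggooossspppeeelll".

gggooossspppeeelll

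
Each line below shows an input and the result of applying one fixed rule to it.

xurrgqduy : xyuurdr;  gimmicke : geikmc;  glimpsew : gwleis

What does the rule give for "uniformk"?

Each output is the input with this applied: take characters alternately from the front and the back (1st, last, 2nd, 2nd-last, ...), then delete the last 2 characters.
For "uniformk" the result is "uknmir".
(Check on "glimpsew": → "gwleismp" → "gwleis" ✓)

uknmir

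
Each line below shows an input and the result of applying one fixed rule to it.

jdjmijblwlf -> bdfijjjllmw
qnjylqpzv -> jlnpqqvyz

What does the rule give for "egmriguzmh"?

The transformation: sort the characters into alphabetical order.
So "egmriguzmh" becomes "egghimmruz".

egghimmruz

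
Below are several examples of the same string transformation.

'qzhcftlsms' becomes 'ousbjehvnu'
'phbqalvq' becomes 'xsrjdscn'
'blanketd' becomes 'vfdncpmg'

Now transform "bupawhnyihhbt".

dvdwrcyjpakjj

In each case the input is transformed by: move the last 2 characters to the front (rotate right by 2), then shift every letter 2 places forward in the alphabet (wrapping around).
On "bupawhnyihhbt" that produces "dvdwrcyjpakjj".
(Check on "phbqalvq": → "vqphbqal" → "xsrjdscn" ✓)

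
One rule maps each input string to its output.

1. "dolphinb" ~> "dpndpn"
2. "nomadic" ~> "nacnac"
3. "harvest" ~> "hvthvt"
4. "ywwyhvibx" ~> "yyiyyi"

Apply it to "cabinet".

citcit

Each output is the input with this applied: keep one character in every 3, starting at position 1 (positions 1st, 4th, 7th, ...), then write the whole string twice.
"cabinet" → "cit" → "citcit".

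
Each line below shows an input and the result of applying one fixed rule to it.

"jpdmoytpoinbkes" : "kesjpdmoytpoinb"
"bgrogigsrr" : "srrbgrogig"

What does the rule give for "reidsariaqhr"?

Looking at the pairs, the operation is to move the last 3 characters to the front (rotate right by 3).
Applying that to "reidsariaqhr" gives "qhrreidsaria".

qhrreidsaria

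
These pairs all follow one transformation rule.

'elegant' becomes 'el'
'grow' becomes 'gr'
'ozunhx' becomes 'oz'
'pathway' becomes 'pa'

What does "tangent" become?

What's happening: keep only the first 2 characters.
Doing the same to "tangent": "ta".

ta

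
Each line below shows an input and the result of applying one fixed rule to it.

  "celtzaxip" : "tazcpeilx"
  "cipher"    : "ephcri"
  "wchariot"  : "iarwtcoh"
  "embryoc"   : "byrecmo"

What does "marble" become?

Looking at the pairs, the operation is to take characters alternately from the front and the back (1st, last, 2nd, 2nd-last, ...), then move the last 3 characters to the front (rotate right by 3).
For "marble", step one produces "mealrb"; step two turns that into "lrbmea".
(Check on "cipher": → "crieph" → "ephcri" ✓)

lrbmea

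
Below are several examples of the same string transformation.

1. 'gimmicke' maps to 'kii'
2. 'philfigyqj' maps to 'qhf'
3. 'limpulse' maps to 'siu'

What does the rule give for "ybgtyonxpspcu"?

The rule is to move the last 3 characters to the front (rotate right by 3), then keep one character in every 3, starting at position 2 (positions 2nd, 5th, 8th, ...).
On "ybgtyonxpspcu": the first step gives "pcuybgtyonxps", and the second then gives "cbyx".

cbyx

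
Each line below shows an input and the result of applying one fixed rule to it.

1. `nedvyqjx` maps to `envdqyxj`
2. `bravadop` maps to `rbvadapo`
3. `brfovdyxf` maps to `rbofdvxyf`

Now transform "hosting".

ohtsnig

In each case the input is transformed by: swap each adjacent pair of characters (1↔2, 3↔4, ...).
For "hosting" the result is "ohtsnig".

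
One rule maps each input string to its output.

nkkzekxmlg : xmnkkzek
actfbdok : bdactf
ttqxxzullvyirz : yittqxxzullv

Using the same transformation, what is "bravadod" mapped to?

What's happening: delete the last 2 characters, then move the last 2 characters to the front (rotate right by 2).
"bravadod" → "adbrav".

adbrav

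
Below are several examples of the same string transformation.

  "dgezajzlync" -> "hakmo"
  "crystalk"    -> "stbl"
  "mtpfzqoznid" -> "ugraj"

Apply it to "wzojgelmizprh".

akfnas

What's happening: shift every letter 1 place forward in the alphabet (wrapping around), then keep every other character starting from the second (positions 2nd, 4th, 6th, ...).
On "wzojgelmizprh": the first step gives "xapkhfmnjaqsi", and the second then gives "akfnas".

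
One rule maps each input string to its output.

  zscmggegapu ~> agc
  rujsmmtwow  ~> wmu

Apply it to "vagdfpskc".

The rule is to reverse the string, then keep one character in every 3, starting at position 3 (positions 3rd, 6th, 9th, ...).
Starting from "vagdfpskc": after the first operation, "ckspfdgav"; after the second, "sdv".
(Check on "zscmggegapu": → "upageggmcsz" → "agc" ✓)

sdv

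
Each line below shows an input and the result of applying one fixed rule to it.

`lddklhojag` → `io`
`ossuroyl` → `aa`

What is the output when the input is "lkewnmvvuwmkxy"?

What's happening: shift every letter 8 places forward in the alphabet (wrapping around), then keep only the vowels.
Working it through for "lkewnmvvuwmkxy": intermediate "tsmevuddceusfg", final "eueu".
(Check on "lddklhojag": → "tllstpwrio" → "io" ✓)

eueu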